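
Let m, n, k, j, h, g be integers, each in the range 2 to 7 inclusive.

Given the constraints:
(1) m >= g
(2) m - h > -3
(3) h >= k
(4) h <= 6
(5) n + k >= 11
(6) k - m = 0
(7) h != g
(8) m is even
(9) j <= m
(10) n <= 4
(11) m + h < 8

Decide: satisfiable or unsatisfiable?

From constraint 10: n ≤ 4. From constraints 3 and 4: k ≤ h ≤ 6. Hence n + k ≤ 10. But constraint 5 requires n + k ≥ 11, and 11 > 10. Contradiction.

Unsatisfiable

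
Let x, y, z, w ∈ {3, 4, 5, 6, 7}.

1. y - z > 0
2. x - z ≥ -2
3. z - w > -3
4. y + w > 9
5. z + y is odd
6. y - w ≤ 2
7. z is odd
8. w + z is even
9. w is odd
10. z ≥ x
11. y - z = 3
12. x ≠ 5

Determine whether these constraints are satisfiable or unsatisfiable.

Satisfiable

Take x = 3, y = 6, z = 3, w = 5. Then constraint 1: y - z = 3; constraint 2: x - z = 0, and every other listed constraint is also met.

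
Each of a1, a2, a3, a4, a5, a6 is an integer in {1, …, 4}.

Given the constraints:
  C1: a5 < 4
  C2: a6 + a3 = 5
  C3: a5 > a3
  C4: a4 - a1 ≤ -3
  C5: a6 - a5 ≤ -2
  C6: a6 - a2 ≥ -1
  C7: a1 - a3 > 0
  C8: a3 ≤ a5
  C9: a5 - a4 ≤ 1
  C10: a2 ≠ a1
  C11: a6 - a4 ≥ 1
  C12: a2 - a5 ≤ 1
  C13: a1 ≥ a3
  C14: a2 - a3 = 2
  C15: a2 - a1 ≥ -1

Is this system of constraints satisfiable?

Constraints 4, 5, 6, 9, and 15 give a4 − a5 ≥ -1, a5 − a6 ≥ 2, a6 − a2 ≥ -1, a2 − a1 ≥ -1, a1 − a4 ≥ 3.
Adding all 5 inequalities: the left sides telescope to 0, and the right sides sum to (-1) + 2 + (-1) + (-1) + 3 = 2. So 0 ≥ 2, which is false.

Unsatisfiable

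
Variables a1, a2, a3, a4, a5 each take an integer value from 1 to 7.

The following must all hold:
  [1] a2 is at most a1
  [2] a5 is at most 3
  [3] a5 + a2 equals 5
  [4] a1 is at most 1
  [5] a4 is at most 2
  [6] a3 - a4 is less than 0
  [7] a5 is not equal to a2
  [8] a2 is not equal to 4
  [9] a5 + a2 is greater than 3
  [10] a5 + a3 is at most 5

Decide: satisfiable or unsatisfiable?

Unsatisfiable

From constraint 2: a5 ≤ 3. From constraints 1 and 4: a2 ≤ a1 ≤ 1. Hence a5 + a2 ≤ 4. But constraint 3 requires a5 + a2 = 5, and 5 > 4. Contradiction.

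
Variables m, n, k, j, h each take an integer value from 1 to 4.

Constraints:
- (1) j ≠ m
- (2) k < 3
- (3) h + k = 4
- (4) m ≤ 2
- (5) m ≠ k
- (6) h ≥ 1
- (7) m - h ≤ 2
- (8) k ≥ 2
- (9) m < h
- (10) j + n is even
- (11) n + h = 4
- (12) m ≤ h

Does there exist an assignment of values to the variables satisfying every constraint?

Setting (m, n, k, j, h) = (1, 2, 2, 2, 2) satisfies everything: constraint 3: h + k = 4; constraint 7: m - h = -1; constraint 11: n + h = 4, and the others follow.

Satisfiable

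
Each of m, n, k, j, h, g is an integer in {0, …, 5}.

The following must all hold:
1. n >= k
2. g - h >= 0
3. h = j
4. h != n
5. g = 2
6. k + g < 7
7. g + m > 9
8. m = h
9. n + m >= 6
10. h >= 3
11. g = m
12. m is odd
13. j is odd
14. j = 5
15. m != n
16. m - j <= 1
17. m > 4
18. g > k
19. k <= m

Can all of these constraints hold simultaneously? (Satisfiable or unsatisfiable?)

Constraint 5 fixes g = 2 and constraint 14 fixes j = 5. Constraints 3, 8, and 11 give g = m = h = j, so g = j. But 2 ≠ 5 — contradiction.

Unsatisfiable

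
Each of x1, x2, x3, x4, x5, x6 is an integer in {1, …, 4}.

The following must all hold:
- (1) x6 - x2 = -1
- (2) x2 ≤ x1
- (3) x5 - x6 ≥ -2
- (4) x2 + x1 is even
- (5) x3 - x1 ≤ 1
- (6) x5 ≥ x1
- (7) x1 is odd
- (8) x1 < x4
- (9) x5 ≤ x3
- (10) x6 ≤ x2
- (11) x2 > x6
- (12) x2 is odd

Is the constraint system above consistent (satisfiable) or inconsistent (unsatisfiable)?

Satisfiable

Try x1 = 3, x2 = 3, x3 = 4, x4 = 4, x5 = 3, x6 = 2.
Check constraint 1: x6 - x2 = -1; constraint 3: x5 - x6 = 1. The remaining constraints are straightforward to verify.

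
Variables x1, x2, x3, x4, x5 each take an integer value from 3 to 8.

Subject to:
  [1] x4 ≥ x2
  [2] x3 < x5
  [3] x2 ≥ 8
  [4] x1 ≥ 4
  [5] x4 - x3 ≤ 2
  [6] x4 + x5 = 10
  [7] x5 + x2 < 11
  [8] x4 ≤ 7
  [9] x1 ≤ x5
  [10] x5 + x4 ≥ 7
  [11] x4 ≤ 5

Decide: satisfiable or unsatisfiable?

Unsatisfiable

From constraints 1 and 3: x4 ≥ x2 ≥ 8. From constraints 4 and 9: x5 ≥ x1 ≥ 4. Hence x4 + x5 ≥ 12. But constraint 6 requires x4 + x5 = 10, and 10 < 12. Contradiction.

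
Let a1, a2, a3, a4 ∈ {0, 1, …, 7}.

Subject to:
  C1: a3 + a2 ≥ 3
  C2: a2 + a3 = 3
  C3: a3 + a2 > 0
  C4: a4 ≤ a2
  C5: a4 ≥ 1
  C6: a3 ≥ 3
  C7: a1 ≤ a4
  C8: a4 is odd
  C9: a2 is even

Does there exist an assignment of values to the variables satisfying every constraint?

Unsatisfiable

From constraints 4 and 5: a2 ≥ a4 ≥ 1. From constraint 6: a3 ≥ 3. Hence a2 + a3 ≥ 4. But constraint 2 requires a2 + a3 = 3, and 3 < 4. Contradiction.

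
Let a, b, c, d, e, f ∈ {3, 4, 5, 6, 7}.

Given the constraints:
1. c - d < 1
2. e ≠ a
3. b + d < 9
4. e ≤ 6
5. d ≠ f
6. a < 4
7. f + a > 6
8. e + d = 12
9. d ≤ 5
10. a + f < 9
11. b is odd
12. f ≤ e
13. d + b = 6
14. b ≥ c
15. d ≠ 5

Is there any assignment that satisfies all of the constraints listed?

Unsatisfiable

From constraint 4: e ≤ 6. From constraint 9: d ≤ 5. Hence e + d ≤ 11. But constraint 8 requires e + d = 12, and 12 > 11. Contradiction.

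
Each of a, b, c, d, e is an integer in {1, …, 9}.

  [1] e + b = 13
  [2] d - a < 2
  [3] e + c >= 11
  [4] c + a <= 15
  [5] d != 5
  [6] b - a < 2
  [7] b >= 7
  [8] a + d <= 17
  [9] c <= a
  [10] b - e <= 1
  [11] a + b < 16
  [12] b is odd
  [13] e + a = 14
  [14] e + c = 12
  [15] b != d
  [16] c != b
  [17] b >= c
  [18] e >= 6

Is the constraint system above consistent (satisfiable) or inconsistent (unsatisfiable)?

One satisfying assignment is a = 8, b = 7, c = 6, d = 8, e = 6.
For the less obvious constraints — constraint 1: e + b = 13; constraint 2: d - a = 0 — and the others hold by inspection.

Satisfiable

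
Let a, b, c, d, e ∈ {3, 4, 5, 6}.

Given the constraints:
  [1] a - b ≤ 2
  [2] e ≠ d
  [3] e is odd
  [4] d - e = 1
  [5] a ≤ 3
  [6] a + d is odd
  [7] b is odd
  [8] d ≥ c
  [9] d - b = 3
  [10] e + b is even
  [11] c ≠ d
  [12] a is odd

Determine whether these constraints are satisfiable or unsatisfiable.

The assignment a = 3, b = 3, c = 5, d = 6, e = 5 works:
  constraint 1 holds since a - b = 0.
  constraint 4 holds since d - e = 1.
The rest check out directly.

Satisfiable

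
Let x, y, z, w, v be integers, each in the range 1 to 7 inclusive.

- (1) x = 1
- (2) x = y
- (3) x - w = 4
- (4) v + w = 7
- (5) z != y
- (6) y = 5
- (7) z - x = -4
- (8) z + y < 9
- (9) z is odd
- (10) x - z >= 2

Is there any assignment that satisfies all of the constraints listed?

Unsatisfiable

Constraint 1 fixes x = 1 and constraint 6 fixes y = 5, but constraint 2 requires x = y. Since 1 ≠ 5, contradiction.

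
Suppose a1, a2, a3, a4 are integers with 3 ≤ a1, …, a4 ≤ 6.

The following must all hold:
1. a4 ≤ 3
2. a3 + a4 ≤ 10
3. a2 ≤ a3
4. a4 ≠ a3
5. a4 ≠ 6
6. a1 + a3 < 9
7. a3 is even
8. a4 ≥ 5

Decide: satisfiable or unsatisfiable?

Unsatisfiable

From constraint 8: a4 ≥ 5. From constraint 1: a4 ≤ 3. But 3 < 5, so no value of a4 works.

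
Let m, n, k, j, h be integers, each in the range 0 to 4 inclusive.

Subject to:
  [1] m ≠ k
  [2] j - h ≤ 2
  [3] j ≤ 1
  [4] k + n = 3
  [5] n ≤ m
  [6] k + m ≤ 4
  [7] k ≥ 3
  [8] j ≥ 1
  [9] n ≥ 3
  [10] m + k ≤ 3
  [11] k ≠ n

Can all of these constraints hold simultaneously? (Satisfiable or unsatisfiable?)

Unsatisfiable

From constraint 7: k ≥ 3. From constraints 5 and 9: m ≥ n ≥ 3. Hence k + m ≥ 6. But constraint 6 requires k + m ≤ 4, and 4 < 6. Contradiction.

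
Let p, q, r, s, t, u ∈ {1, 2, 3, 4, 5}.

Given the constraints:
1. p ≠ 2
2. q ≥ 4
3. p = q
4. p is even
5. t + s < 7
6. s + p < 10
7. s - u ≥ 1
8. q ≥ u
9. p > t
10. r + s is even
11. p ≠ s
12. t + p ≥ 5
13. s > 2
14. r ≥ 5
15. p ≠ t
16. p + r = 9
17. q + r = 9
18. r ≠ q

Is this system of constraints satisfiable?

Satisfiable

One satisfying assignment is p = 4, q = 4, r = 5, s = 3, t = 1, u = 2.
For the less obvious constraints — constraint 5: t + s = 4; constraint 6: s + p = 7; constraint 7: s - u = 1 — and the others hold by inspection.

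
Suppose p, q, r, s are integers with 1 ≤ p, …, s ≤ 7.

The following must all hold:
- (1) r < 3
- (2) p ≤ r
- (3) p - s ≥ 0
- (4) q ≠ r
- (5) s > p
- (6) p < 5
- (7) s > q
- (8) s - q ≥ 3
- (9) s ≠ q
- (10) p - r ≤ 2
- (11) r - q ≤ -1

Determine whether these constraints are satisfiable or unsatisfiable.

Unsatisfiable

Constraints 3, 8, 10, and 11 give s − q ≥ 3, q − r ≥ 1, r − p ≥ -2, p − s ≥ 0.
Adding all 4 inequalities: the left sides telescope to 0, and the right sides sum to 3 + 1 + (-2) + 0 = 2. So 0 ≥ 2, which is false.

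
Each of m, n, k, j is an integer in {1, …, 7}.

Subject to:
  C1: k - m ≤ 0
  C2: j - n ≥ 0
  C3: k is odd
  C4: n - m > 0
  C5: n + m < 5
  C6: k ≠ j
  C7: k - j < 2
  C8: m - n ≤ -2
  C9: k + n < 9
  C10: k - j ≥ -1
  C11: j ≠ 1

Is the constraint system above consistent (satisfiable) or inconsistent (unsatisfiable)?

Unsatisfiable

Constraints 1, 2, 8, and 10 give m − k ≥ 0, k − j ≥ -1, j − n ≥ 0, n − m ≥ 2.
Adding all 4 inequalities: the left sides telescope to 0, and the right sides sum to 0 + (-1) + 0 + 2 = 1. So 0 ≥ 1, which is false.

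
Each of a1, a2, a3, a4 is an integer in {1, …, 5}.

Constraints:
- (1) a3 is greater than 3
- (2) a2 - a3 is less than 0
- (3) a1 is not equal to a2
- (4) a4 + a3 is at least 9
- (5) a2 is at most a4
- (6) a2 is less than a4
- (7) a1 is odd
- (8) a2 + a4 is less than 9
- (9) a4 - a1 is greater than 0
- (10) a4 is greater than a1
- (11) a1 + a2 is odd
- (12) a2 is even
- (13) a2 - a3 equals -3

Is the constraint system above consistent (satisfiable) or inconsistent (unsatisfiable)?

Setting (a1, a2, a3, a4) = (3, 2, 5, 5) satisfies everything: constraint 2: a2 - a3 = -3; constraint 4: a4 + a3 = 10; constraint 8: a2 + a4 = 7, and the others follow.

Satisfiable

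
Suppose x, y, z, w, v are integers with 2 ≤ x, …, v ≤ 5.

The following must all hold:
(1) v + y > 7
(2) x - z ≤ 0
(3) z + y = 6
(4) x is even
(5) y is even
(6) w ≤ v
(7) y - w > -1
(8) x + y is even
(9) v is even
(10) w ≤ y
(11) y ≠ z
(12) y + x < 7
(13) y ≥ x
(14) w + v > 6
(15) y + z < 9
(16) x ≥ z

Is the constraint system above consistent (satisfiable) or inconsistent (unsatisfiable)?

Try x = 2, y = 4, z = 2, w = 3, v = 4.
Check constraint 1: v + y = 8; constraint 2: x - z = 0. The remaining constraints are straightforward to verify.

Satisfiable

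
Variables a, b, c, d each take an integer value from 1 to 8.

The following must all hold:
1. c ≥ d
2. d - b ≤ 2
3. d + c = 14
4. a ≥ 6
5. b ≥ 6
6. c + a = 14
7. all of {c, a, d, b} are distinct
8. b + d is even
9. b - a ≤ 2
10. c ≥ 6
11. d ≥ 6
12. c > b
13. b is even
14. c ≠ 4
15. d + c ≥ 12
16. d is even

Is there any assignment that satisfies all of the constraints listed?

Unsatisfiable

Constraints 4, 5, 10, and 11 confine each of c, a, d, b to the 3 values {6, …, 8} (the domain already gives each ≤ 8).
Constraint 7 requires all 4 of them to be distinct, but only 3 values are available — impossible by the pigeonhole principle.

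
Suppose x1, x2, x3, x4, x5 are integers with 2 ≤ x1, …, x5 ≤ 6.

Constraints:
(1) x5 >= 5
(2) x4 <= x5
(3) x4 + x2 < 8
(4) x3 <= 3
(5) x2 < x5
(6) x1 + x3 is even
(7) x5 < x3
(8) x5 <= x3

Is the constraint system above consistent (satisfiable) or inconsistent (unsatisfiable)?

Unsatisfiable

From constraint 1: x5 ≥ 5. From constraints 4 and 8: x5 ≤ x3 and x3 ≤ 3, so x5 ≤ 3. But 3 < 5, so no value of x5 works.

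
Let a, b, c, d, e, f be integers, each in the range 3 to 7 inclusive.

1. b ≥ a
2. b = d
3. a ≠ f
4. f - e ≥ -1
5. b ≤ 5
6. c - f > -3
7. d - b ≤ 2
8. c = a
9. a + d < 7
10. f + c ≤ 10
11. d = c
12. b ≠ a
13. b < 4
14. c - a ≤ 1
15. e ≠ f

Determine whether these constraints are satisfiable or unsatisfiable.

Unsatisfiable

From constraints 2, 8, and 11, b = d = c = a, so b = a. But constraint 12 says b ≠ a. Contradiction.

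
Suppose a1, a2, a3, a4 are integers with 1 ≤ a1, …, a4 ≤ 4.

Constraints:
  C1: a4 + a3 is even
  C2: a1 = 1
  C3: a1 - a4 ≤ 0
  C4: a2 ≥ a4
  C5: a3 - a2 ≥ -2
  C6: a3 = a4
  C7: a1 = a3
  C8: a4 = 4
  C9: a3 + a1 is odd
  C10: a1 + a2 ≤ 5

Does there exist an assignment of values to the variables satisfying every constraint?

Unsatisfiable

Constraint 2 fixes a1 = 1 and constraint 8 fixes a4 = 4. Constraints 6 and 7 give a1 = a3 = a4, so a1 = a4. But 1 ≠ 4 — contradiction.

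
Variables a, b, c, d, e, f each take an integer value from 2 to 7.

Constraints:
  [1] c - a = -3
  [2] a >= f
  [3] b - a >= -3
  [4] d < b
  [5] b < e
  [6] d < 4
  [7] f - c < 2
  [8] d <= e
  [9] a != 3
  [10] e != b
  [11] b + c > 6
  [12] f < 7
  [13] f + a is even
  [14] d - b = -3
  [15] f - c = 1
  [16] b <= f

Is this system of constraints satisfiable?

Satisfiable

The assignment a = 7, b = 5, c = 4, d = 2, e = 6, f = 5 works:
  constraint 1 holds since c - a = -3.
  constraint 3 holds since b - a = -2.
The rest check out directly.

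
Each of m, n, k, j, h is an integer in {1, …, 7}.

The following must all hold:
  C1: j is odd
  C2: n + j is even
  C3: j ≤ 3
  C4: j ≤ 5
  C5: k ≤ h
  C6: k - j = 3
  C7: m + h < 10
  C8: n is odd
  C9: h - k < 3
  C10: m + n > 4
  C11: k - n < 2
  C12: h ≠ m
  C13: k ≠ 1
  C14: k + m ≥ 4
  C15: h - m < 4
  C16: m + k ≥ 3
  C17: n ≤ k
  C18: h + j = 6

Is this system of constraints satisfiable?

The assignment m = 2, n = 3, k = 4, j = 1, h = 5 works:
  constraint 6 holds since k - j = 3.
  constraint 7 holds since m + h = 7.
The rest check out directly.

Satisfiable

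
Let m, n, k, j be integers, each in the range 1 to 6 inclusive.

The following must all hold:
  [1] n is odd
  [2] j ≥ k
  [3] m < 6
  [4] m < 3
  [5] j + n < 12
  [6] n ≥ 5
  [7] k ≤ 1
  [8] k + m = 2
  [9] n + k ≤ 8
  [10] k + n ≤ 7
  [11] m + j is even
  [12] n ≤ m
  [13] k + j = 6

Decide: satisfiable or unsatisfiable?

From constraints 6 and 12: m ≥ n and n ≥ 5, so m ≥ 5. From constraint 4: m ≤ 2. But 2 < 5, so no value of m works.

Unsatisfiable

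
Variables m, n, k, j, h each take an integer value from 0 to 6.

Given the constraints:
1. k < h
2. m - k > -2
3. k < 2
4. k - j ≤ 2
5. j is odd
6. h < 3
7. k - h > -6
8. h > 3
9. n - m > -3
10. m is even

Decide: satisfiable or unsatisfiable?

From constraint 8: h ≥ 4. From constraint 6: h ≤ 2. But 2 < 4, so no value of h works.

Unsatisfiable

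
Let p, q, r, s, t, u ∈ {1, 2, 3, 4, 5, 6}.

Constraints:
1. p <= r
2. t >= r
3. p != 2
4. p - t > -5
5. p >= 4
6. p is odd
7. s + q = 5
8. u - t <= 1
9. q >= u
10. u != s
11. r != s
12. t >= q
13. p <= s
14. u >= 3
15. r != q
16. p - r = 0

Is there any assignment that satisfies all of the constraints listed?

From constraints 5 and 13: s ≥ p ≥ 4. From constraints 9 and 14: q ≥ u ≥ 3. Hence s + q ≥ 7. But constraint 7 requires s + q = 5, and 5 < 7. Contradiction.

Unsatisfiable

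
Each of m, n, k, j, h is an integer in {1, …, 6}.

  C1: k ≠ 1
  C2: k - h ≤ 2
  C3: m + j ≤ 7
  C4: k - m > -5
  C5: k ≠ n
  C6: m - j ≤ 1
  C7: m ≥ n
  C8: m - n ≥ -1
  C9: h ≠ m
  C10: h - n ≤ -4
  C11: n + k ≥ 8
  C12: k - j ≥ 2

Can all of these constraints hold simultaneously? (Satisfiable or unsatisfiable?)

Constraints 2, 6, 8, 10, and 12 give m − n ≥ -1, n − h ≥ 4, h − k ≥ -2, k − j ≥ 2, j − m ≥ -1.
Adding all 5 inequalities: the left sides telescope to 0, and the right sides sum to (-1) + 4 + (-2) + 2 + (-1) = 2. So 0 ≥ 2, which is false.

Unsatisfiable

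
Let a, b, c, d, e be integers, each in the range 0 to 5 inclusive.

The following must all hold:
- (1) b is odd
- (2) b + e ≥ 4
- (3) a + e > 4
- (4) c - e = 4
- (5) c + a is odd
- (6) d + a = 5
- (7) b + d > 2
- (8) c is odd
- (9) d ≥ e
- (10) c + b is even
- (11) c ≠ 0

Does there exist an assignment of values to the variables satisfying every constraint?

Take a = 4, b = 3, c = 5, d = 1, e = 1. Then constraint 2: b + e = 4; constraint 3: a + e = 5; constraint 4: c - e = 4, and every other listed constraint is also met.

Satisfiable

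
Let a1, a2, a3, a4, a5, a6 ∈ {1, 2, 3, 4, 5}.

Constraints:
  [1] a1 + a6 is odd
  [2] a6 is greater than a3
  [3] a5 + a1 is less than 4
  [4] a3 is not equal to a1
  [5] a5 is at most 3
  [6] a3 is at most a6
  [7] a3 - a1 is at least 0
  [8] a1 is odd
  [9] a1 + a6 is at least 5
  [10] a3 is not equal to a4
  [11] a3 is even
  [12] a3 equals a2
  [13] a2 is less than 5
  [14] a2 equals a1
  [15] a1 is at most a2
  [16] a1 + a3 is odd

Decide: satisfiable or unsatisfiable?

Unsatisfiable

From constraints 12 and 14, a3 = a2 = a1, so a3 = a1. But constraint 4 says a3 ≠ a1. Contradiction.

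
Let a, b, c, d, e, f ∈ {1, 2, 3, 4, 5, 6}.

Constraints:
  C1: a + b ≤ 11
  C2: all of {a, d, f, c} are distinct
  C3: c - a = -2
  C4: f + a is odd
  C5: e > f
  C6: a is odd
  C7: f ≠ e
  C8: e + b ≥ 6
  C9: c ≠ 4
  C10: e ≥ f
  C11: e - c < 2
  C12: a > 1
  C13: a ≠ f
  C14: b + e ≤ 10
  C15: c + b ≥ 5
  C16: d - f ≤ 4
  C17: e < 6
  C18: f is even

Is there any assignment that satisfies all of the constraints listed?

One satisfying assignment is a = 5, b = 4, c = 3, d = 4, e = 4, f = 2.
For the less obvious constraints — constraint 1: a + b = 9; constraint 3: c - a = -2 — and the others hold by inspection.

Satisfiable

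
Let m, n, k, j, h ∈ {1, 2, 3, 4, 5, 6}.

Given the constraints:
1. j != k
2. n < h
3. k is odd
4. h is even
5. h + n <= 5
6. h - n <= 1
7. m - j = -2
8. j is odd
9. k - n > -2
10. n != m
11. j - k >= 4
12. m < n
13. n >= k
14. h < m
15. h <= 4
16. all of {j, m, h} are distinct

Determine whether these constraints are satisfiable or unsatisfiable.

Unsatisfiable

Constraints 2, 12, and 14 give h < m, m < n, n < h. Chaining: h < m < n < h, which forces h < h — impossible.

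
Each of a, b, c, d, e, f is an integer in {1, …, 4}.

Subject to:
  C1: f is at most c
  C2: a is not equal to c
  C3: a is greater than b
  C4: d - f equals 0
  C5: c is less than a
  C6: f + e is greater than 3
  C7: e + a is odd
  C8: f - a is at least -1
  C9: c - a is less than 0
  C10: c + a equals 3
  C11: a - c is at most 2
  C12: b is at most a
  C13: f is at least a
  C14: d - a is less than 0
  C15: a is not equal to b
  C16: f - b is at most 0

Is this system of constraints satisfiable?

Constraints 1, 5, and 13 give a ≤ f, f ≤ c, c < a. Chaining: a ≤ f ≤ c < a, which forces a < a — impossible.

Unsatisfiable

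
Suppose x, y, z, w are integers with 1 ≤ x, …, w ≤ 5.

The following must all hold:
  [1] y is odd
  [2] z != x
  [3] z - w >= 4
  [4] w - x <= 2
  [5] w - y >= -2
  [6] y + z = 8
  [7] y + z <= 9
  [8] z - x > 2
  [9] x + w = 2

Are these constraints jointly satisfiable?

Satisfiable

One satisfying assignment is x = 1, y = 3, z = 5, w = 1.
For the less obvious constraints — constraint 3: z - w = 4; constraint 4: w - x = 0; constraint 5: w - y = -2 — and the others hold by inspection.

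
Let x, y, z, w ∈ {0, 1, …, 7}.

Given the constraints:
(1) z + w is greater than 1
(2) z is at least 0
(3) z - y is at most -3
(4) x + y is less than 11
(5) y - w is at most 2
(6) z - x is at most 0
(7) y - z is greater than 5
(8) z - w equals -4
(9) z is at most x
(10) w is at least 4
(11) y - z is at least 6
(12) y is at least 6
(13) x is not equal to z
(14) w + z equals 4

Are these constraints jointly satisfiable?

Satisfiable

Take x = 3, y = 6, z = 0, w = 4. Then constraint 1: z + w = 4; constraint 3: z - y = -6; constraint 4: x + y = 9, and every other listed constraint is also met.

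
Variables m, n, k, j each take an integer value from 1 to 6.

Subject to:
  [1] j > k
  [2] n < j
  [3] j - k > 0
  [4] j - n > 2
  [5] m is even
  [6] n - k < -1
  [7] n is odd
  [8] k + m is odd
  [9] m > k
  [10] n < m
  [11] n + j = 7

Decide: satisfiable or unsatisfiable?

Satisfiable

One satisfying assignment is m = 6, n = 1, k = 3, j = 6.
For the less obvious constraints — constraint 3: j - k = 3; constraint 4: j - n = 5; constraint 6: n - k = -2 — and the others hold by inspection.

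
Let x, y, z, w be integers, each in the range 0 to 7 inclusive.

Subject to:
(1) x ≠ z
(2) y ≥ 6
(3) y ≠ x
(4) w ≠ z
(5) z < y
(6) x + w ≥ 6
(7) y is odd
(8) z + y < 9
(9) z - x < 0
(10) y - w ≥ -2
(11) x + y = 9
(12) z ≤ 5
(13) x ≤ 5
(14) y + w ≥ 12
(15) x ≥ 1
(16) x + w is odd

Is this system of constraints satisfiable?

The assignment x = 2, y = 7, z = 1, w = 7 works:
  constraint 6 holds since x + w = 9.
  constraint 8 holds since z + y = 8.
The rest check out directly.

Satisfiable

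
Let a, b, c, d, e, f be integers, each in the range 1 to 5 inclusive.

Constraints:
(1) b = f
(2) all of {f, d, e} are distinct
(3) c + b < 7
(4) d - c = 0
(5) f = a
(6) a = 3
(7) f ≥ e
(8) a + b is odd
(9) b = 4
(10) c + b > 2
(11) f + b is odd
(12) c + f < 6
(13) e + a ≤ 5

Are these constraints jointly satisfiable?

Constraint 9 fixes b = 4 and constraint 6 fixes a = 3. Constraints 1 and 5 give b = f = a, so b = a. But 4 ≠ 3 — contradiction.

Unsatisfiable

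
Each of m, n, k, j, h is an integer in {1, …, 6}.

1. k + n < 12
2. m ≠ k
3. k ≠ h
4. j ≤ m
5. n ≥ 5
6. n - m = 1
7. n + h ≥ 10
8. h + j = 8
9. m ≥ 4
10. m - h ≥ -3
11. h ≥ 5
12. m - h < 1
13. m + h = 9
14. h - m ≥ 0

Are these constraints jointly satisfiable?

Satisfiable

The assignment m = 4, n = 5, k = 6, j = 3, h = 5 works:
  constraint 1 holds since k + n = 11.
  constraint 6 holds since n - m = 1.
  constraint 7 holds since n + h = 10.
The rest check out directly.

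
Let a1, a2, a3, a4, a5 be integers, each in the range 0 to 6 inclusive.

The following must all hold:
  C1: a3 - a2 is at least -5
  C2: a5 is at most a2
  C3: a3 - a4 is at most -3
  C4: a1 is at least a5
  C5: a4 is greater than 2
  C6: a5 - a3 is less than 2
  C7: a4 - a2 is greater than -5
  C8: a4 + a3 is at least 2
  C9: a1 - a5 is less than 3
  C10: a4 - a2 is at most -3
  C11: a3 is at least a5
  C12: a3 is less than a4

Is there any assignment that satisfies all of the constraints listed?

Constraints 1, 3, and 10 give a3 − a2 ≥ -5, a2 − a4 ≥ 3, a4 − a3 ≥ 3.
Adding all 3 inequalities: the left sides telescope to 0, and the right sides sum to (-5) + 3 + 3 = 1. So 0 ≥ 1, which is false.

Unsatisfiable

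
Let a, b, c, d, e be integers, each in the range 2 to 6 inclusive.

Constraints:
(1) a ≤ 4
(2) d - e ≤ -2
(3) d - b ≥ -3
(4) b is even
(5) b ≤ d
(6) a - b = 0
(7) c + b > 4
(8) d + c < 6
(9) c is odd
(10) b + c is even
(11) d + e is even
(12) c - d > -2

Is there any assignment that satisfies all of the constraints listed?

Unsatisfiable

Constraint 4 makes b even and constraint 9 makes c odd, so b + c must be odd. Constraint 10 says b + c is even — contradiction.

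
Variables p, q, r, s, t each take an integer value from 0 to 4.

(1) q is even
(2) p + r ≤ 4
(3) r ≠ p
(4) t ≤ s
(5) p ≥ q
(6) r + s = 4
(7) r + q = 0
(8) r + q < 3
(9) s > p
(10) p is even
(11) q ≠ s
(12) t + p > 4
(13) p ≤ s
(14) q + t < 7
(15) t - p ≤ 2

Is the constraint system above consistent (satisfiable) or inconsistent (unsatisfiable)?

Satisfiable

Take p = 2, q = 0, r = 0, s = 4, t = 4. Then constraint 2: p + r = 2; constraint 6: r + s = 4, and every other listed constraint is also met.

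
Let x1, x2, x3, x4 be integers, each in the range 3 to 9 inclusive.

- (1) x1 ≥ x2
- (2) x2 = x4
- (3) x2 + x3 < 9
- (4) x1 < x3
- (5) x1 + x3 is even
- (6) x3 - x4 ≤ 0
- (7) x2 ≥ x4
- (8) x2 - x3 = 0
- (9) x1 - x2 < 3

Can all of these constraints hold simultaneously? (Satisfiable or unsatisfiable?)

Unsatisfiable

Constraints 1, 4, 6, and 7 give x4 ≤ x2, x2 ≤ x1, x1 < x3, x3 ≤ x4. Chaining: x4 ≤ x2 ≤ x1 < x3 ≤ x4, which forces x4 < x4 — impossible.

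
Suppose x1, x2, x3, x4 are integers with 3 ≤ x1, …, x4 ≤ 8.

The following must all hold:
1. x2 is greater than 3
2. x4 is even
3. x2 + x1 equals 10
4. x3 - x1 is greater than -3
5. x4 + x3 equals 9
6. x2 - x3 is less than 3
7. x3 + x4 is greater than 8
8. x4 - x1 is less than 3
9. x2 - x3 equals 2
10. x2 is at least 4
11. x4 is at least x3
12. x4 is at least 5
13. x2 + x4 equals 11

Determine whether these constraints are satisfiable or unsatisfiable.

One satisfying assignment is x1 = 5, x2 = 5, x3 = 3, x4 = 6.
For the less obvious constraints — constraint 3: x2 + x1 = 10; constraint 4: x3 - x1 = -2; constraint 5: x4 + x3 = 9 — and the others hold by inspection.

Satisfiable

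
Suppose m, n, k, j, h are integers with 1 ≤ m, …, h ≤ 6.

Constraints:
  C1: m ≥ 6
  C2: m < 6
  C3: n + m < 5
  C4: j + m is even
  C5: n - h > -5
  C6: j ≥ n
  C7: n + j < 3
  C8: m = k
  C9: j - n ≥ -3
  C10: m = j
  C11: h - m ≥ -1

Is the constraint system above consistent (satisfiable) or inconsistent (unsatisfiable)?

From constraint 1: m ≥ 6. From constraint 2: m ≤ 5. But 5 < 6, so no value of m works.

Unsatisfiable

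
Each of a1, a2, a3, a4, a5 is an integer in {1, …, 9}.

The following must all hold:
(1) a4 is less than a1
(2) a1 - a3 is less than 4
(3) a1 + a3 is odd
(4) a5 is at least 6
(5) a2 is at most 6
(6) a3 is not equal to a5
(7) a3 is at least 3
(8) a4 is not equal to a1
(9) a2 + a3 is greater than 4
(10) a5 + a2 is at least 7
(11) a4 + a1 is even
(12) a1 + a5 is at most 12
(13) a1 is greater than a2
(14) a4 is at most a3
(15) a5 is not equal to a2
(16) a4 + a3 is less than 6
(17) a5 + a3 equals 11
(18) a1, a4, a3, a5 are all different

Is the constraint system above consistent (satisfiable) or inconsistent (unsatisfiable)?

The assignment a1 = 5, a2 = 1, a3 = 4, a4 = 1, a5 = 7 works:
  constraint 2 holds since a1 - a3 = 1.
  constraint 9 holds since a2 + a3 = 5.
The rest check out directly.

Satisfiable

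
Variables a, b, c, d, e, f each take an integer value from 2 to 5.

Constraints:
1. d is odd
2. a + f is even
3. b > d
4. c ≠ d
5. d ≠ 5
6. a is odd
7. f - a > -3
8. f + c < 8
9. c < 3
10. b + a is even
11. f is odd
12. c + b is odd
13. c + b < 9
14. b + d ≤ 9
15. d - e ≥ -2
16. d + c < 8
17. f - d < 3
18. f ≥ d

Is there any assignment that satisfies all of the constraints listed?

Setting (a, b, c, d, e, f) = (5, 5, 2, 3, 5, 5) satisfies everything: constraint 7: f - a = 0; constraint 8: f + c = 7, and the others follow.

Satisfiable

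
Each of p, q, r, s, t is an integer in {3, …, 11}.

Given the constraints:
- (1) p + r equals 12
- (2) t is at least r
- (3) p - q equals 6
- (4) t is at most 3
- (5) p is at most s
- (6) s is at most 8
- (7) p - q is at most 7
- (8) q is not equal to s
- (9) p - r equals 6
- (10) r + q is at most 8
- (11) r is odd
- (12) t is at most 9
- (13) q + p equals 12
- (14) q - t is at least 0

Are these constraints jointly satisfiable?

Unsatisfiable

From constraints 5 and 6: p ≤ s ≤ 8. From constraints 2 and 4: r ≤ t ≤ 3. Hence p + r ≤ 11. But constraint 1 requires p + r = 12, and 12 > 11. Contradiction.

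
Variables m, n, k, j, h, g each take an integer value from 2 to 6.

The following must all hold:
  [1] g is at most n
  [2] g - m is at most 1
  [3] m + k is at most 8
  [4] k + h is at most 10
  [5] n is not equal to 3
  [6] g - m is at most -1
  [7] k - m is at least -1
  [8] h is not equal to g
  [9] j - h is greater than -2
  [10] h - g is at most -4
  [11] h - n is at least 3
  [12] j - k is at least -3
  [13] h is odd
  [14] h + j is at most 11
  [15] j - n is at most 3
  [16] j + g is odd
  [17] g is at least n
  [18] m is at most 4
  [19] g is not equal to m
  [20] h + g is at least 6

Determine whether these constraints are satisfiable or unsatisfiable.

Constraints 6, 7, 10, 11, 12, and 15 give h − n ≥ 3, n − j ≥ -3, j − k ≥ -3, k − m ≥ -1, m − g ≥ 1, g − h ≥ 4.
Adding all 6 inequalities: the left sides telescope to 0, and the right sides sum to 3 + (-3) + (-3) + (-1) + 1 + 4 = 1. So 0 ≥ 1, which is false.

Unsatisfiable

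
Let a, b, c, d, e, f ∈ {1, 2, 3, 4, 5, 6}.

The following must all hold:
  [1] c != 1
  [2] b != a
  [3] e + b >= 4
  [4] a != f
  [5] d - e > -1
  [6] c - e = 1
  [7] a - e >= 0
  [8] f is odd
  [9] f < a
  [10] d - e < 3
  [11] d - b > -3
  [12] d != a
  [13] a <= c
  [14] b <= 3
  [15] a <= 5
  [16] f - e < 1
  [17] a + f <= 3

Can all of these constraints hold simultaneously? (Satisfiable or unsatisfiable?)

Satisfiable

The assignment a = 2, b = 3, c = 3, d = 3, e = 2, f = 1 works:
  constraint 3 holds since e + b = 5.
  constraint 5 holds since d - e = 1.
  constraint 6 holds since c - e = 1.
The rest check out directly.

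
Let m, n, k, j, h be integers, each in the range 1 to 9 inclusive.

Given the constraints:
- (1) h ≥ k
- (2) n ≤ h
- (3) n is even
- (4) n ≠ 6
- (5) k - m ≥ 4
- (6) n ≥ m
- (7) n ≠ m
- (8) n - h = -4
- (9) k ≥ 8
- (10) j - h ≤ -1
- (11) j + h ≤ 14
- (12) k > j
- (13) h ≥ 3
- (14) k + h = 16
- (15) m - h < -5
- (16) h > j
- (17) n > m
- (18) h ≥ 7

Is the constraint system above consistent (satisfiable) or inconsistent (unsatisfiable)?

Satisfiable

Setting (m, n, k, j, h) = (1, 4, 8, 4, 8) satisfies everything: constraint 5: k - m = 7; constraint 8: n - h = -4, and the others follow.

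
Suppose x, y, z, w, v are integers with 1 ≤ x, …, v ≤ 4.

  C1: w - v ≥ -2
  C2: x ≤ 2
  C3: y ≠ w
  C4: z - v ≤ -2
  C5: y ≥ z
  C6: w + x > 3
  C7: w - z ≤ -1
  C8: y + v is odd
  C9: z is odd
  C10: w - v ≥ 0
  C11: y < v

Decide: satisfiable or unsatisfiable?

Unsatisfiable

Constraints 1, 4, and 7 give z − w ≥ 1, w − v ≥ -2, v − z ≥ 2.
Adding all 3 inequalities: the left sides telescope to 0, and the right sides sum to 1 + (-2) + 2 = 1. So 0 ≥ 1, which is false.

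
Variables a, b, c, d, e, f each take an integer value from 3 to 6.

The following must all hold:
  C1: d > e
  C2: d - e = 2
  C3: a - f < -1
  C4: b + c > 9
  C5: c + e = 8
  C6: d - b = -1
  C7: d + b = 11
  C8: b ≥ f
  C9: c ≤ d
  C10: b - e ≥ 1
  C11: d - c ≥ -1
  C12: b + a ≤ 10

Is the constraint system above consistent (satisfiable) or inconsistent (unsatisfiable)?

Setting (a, b, c, d, e, f) = (4, 6, 5, 5, 3, 6) satisfies everything: constraint 2: d - e = 2; constraint 3: a - f = -2, and the others follow.

Satisfiable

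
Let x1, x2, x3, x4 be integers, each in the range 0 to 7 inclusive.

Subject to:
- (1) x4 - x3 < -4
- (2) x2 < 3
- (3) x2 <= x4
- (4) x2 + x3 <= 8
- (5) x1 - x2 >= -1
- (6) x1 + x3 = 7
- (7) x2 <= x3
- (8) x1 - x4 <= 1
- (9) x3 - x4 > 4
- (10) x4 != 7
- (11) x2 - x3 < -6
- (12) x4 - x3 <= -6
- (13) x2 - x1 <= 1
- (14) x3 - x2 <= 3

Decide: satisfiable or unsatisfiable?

Constraints 5, 8, 12, and 14 give x3 − x4 ≥ 6, x4 − x1 ≥ -1, x1 − x2 ≥ -1, x2 − x3 ≥ -3.
Adding all 4 inequalities: the left sides telescope to 0, and the right sides sum to 6 + (-1) + (-1) + (-3) = 1. So 0 ≥ 1, which is false.

Unsatisfiable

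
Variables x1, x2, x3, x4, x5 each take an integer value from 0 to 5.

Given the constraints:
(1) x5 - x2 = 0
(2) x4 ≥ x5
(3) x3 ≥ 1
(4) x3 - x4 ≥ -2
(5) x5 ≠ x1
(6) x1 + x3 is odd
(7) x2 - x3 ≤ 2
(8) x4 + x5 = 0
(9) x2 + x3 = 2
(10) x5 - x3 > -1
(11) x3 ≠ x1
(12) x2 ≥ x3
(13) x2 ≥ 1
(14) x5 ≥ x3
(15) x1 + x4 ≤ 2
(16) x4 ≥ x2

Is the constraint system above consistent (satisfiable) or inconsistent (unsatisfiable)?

Unsatisfiable

From constraints 13 and 16: x4 ≥ x2 ≥ 1. From constraints 3 and 14: x5 ≥ x3 ≥ 1. Hence x4 + x5 ≥ 2. But constraint 8 requires x4 + x5 = 0, and 0 < 2. Contradiction.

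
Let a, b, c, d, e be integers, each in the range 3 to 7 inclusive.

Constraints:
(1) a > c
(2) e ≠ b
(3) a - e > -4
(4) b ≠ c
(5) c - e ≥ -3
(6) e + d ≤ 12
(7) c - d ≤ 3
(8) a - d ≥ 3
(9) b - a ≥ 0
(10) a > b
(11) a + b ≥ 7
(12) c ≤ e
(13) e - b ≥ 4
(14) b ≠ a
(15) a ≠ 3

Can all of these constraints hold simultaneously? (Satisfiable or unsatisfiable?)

Constraints 5, 7, 8, 9, and 13 give b − a ≥ 0, a − d ≥ 3, d − c ≥ -3, c − e ≥ -3, e − b ≥ 4.
Adding all 5 inequalities: the left sides telescope to 0, and the right sides sum to 0 + 3 + (-3) + (-3) + 4 = 1. So 0 ≥ 1, which is false.

Unsatisfiable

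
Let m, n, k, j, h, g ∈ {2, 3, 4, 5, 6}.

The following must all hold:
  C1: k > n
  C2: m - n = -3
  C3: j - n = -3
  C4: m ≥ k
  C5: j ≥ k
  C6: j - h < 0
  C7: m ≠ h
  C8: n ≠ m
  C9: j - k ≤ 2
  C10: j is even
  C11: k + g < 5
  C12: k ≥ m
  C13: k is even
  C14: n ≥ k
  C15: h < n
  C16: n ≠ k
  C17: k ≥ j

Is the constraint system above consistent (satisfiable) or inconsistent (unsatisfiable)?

Constraints 1, 5, 6, and 15 give k ≤ j, j < h, h < n, n < k. Chaining: k ≤ j < h < n < k, which forces k < k — impossible.

Unsatisfiable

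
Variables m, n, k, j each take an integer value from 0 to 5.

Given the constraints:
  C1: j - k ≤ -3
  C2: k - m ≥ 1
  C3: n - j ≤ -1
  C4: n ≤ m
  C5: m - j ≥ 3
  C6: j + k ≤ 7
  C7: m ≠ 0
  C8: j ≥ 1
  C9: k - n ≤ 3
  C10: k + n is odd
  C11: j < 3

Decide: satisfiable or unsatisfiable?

Constraints 2, 3, 5, and 9 give m − j ≥ 3, j − n ≥ 1, n − k ≥ -3, k − m ≥ 1.
Adding all 4 inequalities: the left sides telescope to 0, and the right sides sum to 3 + 1 + (-3) + 1 = 2. So 0 ≥ 2, which is false.

Unsatisfiable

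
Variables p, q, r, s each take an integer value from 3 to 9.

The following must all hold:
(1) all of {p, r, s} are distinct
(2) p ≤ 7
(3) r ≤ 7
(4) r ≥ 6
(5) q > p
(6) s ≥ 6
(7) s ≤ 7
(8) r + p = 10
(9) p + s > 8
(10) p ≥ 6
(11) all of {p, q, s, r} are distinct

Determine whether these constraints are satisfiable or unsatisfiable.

Constraints 2, 3, 4, 6, 7, and 10 confine each of p, r, s to the 2 values {6, 7}.
Constraint 1 requires all 3 of them to be distinct, but only 2 values are available — impossible by the pigeonhole principle.

Unsatisfiable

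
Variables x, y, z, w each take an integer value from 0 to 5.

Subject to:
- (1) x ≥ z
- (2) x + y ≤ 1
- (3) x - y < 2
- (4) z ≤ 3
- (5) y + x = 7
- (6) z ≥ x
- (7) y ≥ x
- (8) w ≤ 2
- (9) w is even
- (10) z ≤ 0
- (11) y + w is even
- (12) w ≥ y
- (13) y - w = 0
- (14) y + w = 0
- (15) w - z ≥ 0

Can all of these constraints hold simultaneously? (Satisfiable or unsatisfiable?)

From constraints 8 and 12: y ≤ w ≤ 2. From constraints 4 and 6: x ≤ z ≤ 3. Hence y + x ≤ 5. But constraint 5 requires y + x = 7, and 7 > 5. Contradiction.

Unsatisfiable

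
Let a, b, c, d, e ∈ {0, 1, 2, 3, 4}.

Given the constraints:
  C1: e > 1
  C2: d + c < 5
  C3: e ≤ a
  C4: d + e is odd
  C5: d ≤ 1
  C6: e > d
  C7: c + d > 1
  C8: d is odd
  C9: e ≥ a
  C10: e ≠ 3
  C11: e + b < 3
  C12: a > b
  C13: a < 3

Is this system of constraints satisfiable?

Satisfiable

The assignment a = 2, b = 0, c = 2, d = 1, e = 2 works:
  constraint 2 holds since d + c = 3.
  constraint 7 holds since c + d = 3.
The rest check out directly.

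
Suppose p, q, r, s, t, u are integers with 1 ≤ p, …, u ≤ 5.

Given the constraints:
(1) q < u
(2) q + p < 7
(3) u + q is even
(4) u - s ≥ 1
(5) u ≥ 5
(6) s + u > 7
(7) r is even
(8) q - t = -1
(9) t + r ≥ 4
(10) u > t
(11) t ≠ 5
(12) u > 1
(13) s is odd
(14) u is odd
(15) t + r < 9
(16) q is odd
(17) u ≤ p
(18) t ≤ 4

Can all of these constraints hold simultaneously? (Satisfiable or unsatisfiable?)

Take p = 5, q = 1, r = 4, s = 3, t = 2, u = 5. Then constraint 2: q + p = 6; constraint 4: u - s = 2, and every other listed constraint is also met.

Satisfiable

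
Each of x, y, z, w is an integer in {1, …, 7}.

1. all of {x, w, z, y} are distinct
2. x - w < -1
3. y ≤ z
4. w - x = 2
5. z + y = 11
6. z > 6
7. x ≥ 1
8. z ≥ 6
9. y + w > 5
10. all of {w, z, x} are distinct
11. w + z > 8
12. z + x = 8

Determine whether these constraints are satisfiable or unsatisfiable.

Satisfiable

Setting (x, y, z, w) = (1, 4, 7, 3) satisfies everything: constraint 2: x - w = -2; constraint 4: w - x = 2, and the others follow.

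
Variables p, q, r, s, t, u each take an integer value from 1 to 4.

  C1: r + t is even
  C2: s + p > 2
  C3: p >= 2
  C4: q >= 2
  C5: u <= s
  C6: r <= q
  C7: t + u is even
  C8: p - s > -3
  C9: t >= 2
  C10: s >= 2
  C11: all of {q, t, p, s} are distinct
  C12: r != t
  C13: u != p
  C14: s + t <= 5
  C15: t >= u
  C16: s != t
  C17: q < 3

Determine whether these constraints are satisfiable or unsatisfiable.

Constraints 3, 4, 9, and 10 confine each of q, t, p, s to the 3 values {2, …, 4} (the domain already gives each ≤ 4).
Constraint 11 requires all 4 of them to be distinct, but only 3 values are available — impossible by the pigeonhole principle.

Unsatisfiable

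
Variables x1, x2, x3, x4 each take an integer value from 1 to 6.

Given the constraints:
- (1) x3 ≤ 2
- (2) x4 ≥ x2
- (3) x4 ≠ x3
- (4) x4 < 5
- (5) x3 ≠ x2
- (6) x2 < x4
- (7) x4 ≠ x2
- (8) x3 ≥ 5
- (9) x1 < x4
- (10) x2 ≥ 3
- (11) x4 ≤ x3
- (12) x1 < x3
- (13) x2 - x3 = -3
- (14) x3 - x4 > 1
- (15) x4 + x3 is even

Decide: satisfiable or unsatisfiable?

From constraints 2 and 10: x4 ≥ x2 and x2 ≥ 3, so x4 ≥ 3. From constraints 1 and 11: x4 ≤ x3 and x3 ≤ 2, so x4 ≤ 2. But 2 < 3, so no value of x4 works.

Unsatisfiable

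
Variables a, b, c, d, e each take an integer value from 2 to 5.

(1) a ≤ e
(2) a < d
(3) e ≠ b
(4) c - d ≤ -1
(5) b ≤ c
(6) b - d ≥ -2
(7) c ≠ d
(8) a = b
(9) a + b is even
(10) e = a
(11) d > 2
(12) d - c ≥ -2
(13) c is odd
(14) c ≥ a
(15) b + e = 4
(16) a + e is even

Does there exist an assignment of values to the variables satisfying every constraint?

From constraints 8 and 10, e = a = b, so e = b. But constraint 3 says e ≠ b. Contradiction.

Unsatisfiable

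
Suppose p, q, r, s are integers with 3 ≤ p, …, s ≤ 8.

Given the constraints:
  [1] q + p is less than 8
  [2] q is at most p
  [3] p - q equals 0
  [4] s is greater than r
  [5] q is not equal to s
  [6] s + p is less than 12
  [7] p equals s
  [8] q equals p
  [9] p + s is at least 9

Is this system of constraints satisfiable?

Unsatisfiable

From constraints 7 and 8, q = p = s, so q = s. But constraint 5 says q ≠ s. Contradiction.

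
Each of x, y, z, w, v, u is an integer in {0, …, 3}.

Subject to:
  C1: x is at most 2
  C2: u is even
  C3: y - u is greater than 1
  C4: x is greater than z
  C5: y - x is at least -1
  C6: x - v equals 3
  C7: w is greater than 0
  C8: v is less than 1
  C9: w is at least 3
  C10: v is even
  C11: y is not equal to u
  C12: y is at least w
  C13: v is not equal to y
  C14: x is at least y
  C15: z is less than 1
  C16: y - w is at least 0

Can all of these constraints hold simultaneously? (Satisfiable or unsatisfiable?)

Unsatisfiable

From constraints 9 and 12: y ≥ w and w ≥ 3, so y ≥ 3. From constraints 1 and 14: y ≤ x and x ≤ 2, so y ≤ 2. But 2 < 3, so no value of y works.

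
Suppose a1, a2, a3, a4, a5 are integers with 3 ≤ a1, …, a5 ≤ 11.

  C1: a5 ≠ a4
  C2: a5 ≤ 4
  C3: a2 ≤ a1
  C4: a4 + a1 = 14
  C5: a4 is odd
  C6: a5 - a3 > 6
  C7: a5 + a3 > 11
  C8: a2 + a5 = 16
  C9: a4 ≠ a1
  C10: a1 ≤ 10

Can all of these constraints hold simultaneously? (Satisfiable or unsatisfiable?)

From constraints 3 and 10: a2 ≤ a1 ≤ 10. From constraint 2: a5 ≤ 4. Hence a2 + a5 ≤ 14. But constraint 8 requires a2 + a5 = 16, and 16 > 14. Contradiction.

Unsatisfiable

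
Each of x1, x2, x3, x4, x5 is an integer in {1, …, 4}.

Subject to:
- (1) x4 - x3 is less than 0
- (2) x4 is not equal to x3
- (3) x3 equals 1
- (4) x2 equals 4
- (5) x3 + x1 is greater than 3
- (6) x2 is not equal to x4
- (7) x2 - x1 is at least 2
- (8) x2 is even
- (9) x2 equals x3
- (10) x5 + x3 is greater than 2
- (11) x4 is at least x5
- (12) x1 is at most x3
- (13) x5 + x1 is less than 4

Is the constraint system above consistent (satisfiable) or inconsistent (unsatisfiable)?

Unsatisfiable

Constraint 4 fixes x2 = 4 and constraint 3 fixes x3 = 1, but constraint 9 requires x2 = x3. Since 4 ≠ 1, contradiction.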